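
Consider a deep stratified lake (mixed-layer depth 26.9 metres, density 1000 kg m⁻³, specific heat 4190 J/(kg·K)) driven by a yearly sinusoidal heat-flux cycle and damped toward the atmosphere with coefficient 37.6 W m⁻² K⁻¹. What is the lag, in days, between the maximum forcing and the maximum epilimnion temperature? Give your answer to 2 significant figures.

31 days

Areal heat capacity C = ρ c_p D = 1000 × 4190 × 26.9 = 1.13×10^8 J/(m²·K).
ω = 2π / 3.15×10^7 s = 1.99×10^-7 s⁻¹.
Phase lag φ = arctan(Cω/λ) = arctan(22.5/37.6) = 0.538 rad.
Time lag = φ / ω = 0.538 / 1.99×10^-7 = 2.70×10^6 s = 31.3 days.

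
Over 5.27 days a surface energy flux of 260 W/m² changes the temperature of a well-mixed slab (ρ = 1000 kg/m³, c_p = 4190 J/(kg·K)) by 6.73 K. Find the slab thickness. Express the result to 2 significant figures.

4.2 m

Heat input Q = F Δt = 260 × 4.55×10^5 s = 1.18×10^8 J/m².
Required areal heat capacity C = Q / ΔT = 1.76×10^7 J/(m²·K).
Depth D = C / (ρ c_p) = 1.76×10^7 / (1000 × 4190) = 4.20 m.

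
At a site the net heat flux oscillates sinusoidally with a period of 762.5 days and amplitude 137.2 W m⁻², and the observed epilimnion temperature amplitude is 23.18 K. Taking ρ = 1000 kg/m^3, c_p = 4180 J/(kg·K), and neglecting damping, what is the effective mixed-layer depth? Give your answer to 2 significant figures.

ω = 2π / 6.59×10^7 s = 9.54×10^-8 s⁻¹.
Required C = F₀ / (A ω) = 137.2 / (23.18 × 9.54×10^-8) = 6.21×10^7 J/(m²·K).
D = C / (ρ c_p) = 6.21×10^7 / (1000 × 4180) = 14.8 m.

15 m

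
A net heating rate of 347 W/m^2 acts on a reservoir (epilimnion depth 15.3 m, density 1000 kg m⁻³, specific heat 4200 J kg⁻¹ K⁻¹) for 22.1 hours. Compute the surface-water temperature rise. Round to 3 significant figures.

Areal heat capacity C = ρ c_p D = 1000 × 4200 × 15.3 = 6.43×10^7 J m⁻² K⁻¹.
Net heat input Q = F Δt = 347 × (22.1 hours × 3600 s/hour) = 2.76×10^7 J/m².
ΔT = Q / C = 2.76×10^7 / 6.43×10^7 = 0.430 K.

0.430 K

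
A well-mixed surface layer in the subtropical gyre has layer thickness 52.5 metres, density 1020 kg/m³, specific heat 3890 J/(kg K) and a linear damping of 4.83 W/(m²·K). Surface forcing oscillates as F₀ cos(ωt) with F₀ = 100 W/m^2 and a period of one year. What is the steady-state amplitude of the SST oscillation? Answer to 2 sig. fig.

2.4 K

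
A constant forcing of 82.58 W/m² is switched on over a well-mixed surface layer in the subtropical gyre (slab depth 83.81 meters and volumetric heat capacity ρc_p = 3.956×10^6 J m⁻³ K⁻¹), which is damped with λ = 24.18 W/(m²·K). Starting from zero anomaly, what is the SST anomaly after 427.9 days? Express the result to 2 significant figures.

3.2 K

Areal heat capacity C = ρc_p × D = 3.956×10^6 × 83.81 = 3.32×10^8 J/(m²·K).
τ = C / λ = 3.32×10^8 / 24.18 = 1.37×10^7 s.
Equilibrium anomaly ΔT_eq = F / λ = 82.58 / 24.18 = 3.42 K.
t = 427.9 days = 3.70×10^7 s, so t/τ = 2.70.
ΔT(t) = ΔT_eq (1 − e^(−t/τ)) = 3.42 × (1 − e^−2.70) = 3.18 K.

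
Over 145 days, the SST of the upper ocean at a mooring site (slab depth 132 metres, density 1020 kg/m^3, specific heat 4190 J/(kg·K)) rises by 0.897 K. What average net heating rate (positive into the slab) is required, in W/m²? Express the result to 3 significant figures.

Areal heat capacity C = ρ c_p D = 1020 × 4190 × 132 = 5.64×10^8 J m⁻² K⁻¹.
Required heat per unit area: Q = C ΔT = 5.64×10^8 × 0.897 = 5.06×10^8 J/m².
Flux F = Q / Δt = 5.06×10^8 / 1.25×10^7 s = 40.4 W/m².

40.4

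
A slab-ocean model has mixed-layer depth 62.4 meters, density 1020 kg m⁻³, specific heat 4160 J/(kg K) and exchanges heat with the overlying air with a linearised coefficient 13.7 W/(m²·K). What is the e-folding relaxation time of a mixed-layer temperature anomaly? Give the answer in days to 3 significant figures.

Areal heat capacity C = ρ c_p D = 1020 × 4160 × 62.4 = 2.65×10^8 J/(m^2 K).
Relaxation time τ = C / λ = 2.65×10^8 / 13.7 = 1.93×10^7 s.
In days: 1.93×10^7 s / (86400 s/day) = 224 days.

224 days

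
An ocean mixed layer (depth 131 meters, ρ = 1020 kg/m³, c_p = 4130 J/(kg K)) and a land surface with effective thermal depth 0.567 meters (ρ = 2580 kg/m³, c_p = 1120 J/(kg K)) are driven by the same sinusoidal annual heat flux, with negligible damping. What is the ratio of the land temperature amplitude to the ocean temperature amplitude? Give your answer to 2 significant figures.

340

C_ocean = 1020 × 4130 × 131 = 5.52×10^8 J/(m²·K).
C_land = 2580 × 1120 × 0.567 = 1.64×10^6 J/(m²·K).
Undamped amplitude ∝ 1/C, so A_land/A_ocean = C_ocean/C_land = 337.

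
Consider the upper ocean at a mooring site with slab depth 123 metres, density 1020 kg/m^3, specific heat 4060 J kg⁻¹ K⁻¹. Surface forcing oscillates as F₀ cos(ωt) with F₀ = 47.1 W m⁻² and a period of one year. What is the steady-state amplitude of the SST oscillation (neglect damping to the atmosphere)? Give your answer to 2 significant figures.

0.46 K

Areal heat capacity C = ρ c_p D = 1020 × 4060 × 123 = 5.09×10^8 J/(m^2 K).
Angular frequency ω = 2π / T = 2π / 3.15×10^7 s = 1.99×10^-7 s⁻¹.
Cω = 5.09×10^8 × 1.99×10^-7 = 101 W/(m²·K).
Amplitude A = F₀ / (Cω) = 47.1 / 101 = 0.464 K.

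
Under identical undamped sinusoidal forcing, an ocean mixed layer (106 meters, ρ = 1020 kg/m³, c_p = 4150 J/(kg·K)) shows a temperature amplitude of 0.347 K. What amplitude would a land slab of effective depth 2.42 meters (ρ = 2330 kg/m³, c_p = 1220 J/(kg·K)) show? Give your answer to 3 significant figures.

C_ocean = 4.49×10^8 J/(m²·K); C_land = 6.88×10^6 J/(m²·K).
A ∝ 1/C ⇒ A_land = A_ocean × C_ocean/C_land = 0.347 × 65.2 = 22.6 K.

22.6 K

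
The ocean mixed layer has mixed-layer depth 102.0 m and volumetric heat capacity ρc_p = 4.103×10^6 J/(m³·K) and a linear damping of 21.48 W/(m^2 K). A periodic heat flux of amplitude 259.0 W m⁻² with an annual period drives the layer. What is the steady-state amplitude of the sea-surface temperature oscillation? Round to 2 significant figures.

Areal heat capacity C = ρc_p × D = 4.103×10^6 × 102.0 = 4.19×10^8 J/(m^2 K).
Angular frequency ω = 2π / T = 2π / 3.15×10^7 s = 1.99×10^-7 s⁻¹.
√((Cω)² + λ²) = √((83.4)² + 21.48²) = 86.1 W/(m²·K).
Amplitude A = F₀ / √((Cω)²+λ²) = 259.0 / 86.1 = 3.01 K.

3.0 K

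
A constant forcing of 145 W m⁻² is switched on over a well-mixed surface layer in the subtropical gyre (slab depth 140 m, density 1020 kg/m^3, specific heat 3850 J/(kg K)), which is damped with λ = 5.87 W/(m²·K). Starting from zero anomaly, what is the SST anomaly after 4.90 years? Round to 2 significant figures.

20 K

Areal heat capacity C = ρ c_p D = 1020 × 3850 × 140 = 5.50×10^8 J m⁻² K⁻¹.
τ = C / λ = 5.50×10^8 / 5.87 = 9.37×10^7 s.
Equilibrium anomaly ΔT_eq = F / λ = 145 / 5.87 = 24.7 K.
t = 4.90 years = 1.55×10^8 s, so t/τ = 1.65.
ΔT(t) = ΔT_eq (1 − e^(−t/τ)) = 24.7 × (1 − e^−1.65) = 20.0 K.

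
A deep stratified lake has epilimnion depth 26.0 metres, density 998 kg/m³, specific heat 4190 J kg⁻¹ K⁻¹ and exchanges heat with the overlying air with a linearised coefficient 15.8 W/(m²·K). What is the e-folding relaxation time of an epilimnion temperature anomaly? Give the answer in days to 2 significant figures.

80 days

Areal heat capacity C = ρ c_p D = 998 × 4190 × 26.0 = 1.09×10^8 J/(m^2 K).
Relaxation time τ = C / λ = 1.09×10^8 / 15.8 = 6.88×10^6 s.
In days: 6.88×10^6 s / (86400 s/day) = 79.6 days.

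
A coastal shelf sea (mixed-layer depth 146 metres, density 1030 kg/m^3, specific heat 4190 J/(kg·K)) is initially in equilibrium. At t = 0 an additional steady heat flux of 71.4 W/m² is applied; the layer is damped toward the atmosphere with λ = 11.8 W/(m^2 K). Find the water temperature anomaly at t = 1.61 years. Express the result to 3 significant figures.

3.71 K

Areal heat capacity C = ρ c_p D = 1030 × 4190 × 146 = 6.30×10^8 J/(m^2 K).
τ = C / λ = 6.30×10^8 / 11.8 = 5.34×10^7 s.
Equilibrium anomaly ΔT_eq = F / λ = 71.4 / 11.8 = 6.05 K.
t = 1.61 years = 5.08×10^7 s, so t/τ = 0.951.
ΔT(t) = ΔT_eq (1 − e^(−t/τ)) = 6.05 × (1 − e^−0.951) = 3.71 K.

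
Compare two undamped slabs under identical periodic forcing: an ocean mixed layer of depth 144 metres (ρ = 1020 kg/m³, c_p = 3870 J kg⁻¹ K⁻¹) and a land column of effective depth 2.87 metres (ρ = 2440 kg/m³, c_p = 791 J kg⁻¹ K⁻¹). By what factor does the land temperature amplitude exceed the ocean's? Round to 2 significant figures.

C_ocean = 1020 × 3870 × 144 = 5.68×10^8 J/(m²·K).
C_land = 2440 × 791 × 2.87 = 5.54×10^6 J/(m²·K).
Undamped amplitude ∝ 1/C, so A_land/A_ocean = C_ocean/C_land = 103.

100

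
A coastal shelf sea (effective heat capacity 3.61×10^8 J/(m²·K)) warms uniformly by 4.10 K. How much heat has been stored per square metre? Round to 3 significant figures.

1.48×10^9

Areal heat capacity C = 3.61×10^8 J/(m²·K) (given).
ΔQ = C ΔT = 3.61×10^8 × 4.10 = 1.48×10^9 J/m².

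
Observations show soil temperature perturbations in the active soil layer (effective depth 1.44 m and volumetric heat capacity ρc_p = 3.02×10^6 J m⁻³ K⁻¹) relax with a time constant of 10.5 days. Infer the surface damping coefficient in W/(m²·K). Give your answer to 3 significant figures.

4.79

Areal heat capacity C = ρc_p × D = 3.02×10^6 × 1.44 = 4.35×10^6 J/(m²·K).
τ = 10.5 days = 9.07×10^5 s.
λ = C / τ = 4.35×10^6 / 9.07×10^5 = 4.79 W/(m²·K).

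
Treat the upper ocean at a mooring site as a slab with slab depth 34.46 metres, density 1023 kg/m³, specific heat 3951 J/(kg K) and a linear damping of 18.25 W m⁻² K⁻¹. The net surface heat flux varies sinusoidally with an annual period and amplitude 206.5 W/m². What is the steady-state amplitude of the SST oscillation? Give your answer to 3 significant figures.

Areal heat capacity C = ρ c_p D = 1023 × 3951 × 34.46 = 1.39×10^8 J/(m²·K).
Angular frequency ω = 2π / T = 2π / 3.15×10^7 s = 1.99×10^-7 s⁻¹.
√((Cω)² + λ²) = √((27.8)² + 18.25²) = 33.2 W/(m²·K).
Amplitude A = F₀ / √((Cω)²+λ²) = 206.5 / 33.2 = 6.22 K.

6.22 K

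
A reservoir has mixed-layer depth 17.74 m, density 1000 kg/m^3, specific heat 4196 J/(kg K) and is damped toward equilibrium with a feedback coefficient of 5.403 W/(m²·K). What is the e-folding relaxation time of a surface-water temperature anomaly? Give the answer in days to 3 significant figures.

159 days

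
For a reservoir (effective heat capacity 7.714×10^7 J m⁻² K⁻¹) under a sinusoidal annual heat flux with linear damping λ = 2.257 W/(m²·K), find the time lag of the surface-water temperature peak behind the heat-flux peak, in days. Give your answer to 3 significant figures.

82.8 days

Areal heat capacity C = 7.714×10^7 J m⁻² K⁻¹ (given).
ω = 2π / 3.15×10^7 s = 1.99×10^-7 s⁻¹.
Phase lag φ = arctan(Cω/λ) = arctan(15.4/2.257) = 1.42 rad.
Time lag = φ / ω = 1.42 / 1.99×10^-7 = 7.15×10^6 s = 82.8 days.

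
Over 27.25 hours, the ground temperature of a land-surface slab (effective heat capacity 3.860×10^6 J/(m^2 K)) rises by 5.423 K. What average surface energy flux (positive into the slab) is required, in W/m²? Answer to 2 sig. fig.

210

Areal heat capacity C = 3.860×10^6 J/(m^2 K) (given).
Required heat per unit area: Q = C ΔT = 3.86×10^6 × 5.423 = 2.09×10^7 J/m².
Flux F = Q / Δt = 2.09×10^7 / 98100 s = 213 W/m².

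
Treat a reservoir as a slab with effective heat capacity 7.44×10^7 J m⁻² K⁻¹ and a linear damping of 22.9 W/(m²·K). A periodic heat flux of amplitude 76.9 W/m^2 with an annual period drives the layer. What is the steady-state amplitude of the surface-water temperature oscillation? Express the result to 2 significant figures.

2.8 K

Areal heat capacity C = 7.44×10^7 J m⁻² K⁻¹ (given).
Angular frequency ω = 2π / T = 2π / 3.15×10^7 s = 1.99×10^-7 s⁻¹.
√((Cω)² + λ²) = √((14.8)² + 22.9²) = 27.3 W/(m²·K).
Amplitude A = F₀ / √((Cω)²+λ²) = 76.9 / 27.3 = 2.82 K.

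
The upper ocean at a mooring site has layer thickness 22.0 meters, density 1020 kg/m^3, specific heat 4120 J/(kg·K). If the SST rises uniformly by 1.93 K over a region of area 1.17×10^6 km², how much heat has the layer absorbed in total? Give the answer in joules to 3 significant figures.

Areal heat capacity C = ρ c_p D = 1020 × 4120 × 22.0 = 9.25×10^7 J m⁻² K⁻¹.
Heat per unit area: q = C ΔT = 9.25×10^7 × 1.93 = 1.78×10^8 J/m².
Total heat: Q = q × A = 1.78×10^8 × (1.17×10^6 × 10⁶ m²) = 2.09×10^20 J.

2.09×10^20 J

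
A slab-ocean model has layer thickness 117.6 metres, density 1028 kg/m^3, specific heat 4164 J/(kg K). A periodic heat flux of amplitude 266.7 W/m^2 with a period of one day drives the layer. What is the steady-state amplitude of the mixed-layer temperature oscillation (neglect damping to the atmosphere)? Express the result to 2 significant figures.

0.0073 K

Areal heat capacity C = ρ c_p D = 1028 × 4164 × 117.6 = 5.03×10^8 J/(m²·K).
Angular frequency ω = 2π / T = 2π / 86400 s = 7.27×10^-5 s⁻¹.
Cω = 5.03×10^8 × 7.27×10^-5 = 36600 W/(m²·K).
Amplitude A = F₀ / (Cω) = 266.7 / 36600 = 0.00729 K.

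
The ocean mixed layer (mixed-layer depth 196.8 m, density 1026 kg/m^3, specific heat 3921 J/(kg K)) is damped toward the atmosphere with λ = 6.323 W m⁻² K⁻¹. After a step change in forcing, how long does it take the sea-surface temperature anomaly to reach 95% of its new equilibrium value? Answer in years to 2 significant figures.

Areal heat capacity C = ρ c_p D = 1026 × 3921 × 196.8 = 7.92×10^8 J/(m^2 K).
τ = C / λ = 7.92×10^8 / 6.323 = 1.25×10^8 s.
Fraction reached: 1 − e^(−t/τ) = 0.95 ⇒ t = −τ ln(1 − 0.95) = τ × 3.00.
t = 3.75×10^8 s = 11.9 years.

12 years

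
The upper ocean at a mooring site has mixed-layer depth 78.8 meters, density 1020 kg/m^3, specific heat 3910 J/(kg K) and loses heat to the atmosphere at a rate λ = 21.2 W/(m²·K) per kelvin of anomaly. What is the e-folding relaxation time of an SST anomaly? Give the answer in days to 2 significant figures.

170 days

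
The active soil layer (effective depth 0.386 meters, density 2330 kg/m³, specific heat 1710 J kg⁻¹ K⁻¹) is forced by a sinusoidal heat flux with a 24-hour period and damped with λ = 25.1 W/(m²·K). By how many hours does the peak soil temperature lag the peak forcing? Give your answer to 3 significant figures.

5.16 hours

Areal heat capacity C = ρ c_p D = 2330 × 1710 × 0.386 = 1.54×10^6 J m⁻² K⁻¹.
ω = 2π / 86400 s = 7.27×10^-5 s⁻¹.
Phase lag φ = arctan(Cω/λ) = arctan(112/25.1) = 1.35 rad.
Time lag = φ / ω = 1.35 / 7.27×10^-5 = 18600 s = 5.16 hours.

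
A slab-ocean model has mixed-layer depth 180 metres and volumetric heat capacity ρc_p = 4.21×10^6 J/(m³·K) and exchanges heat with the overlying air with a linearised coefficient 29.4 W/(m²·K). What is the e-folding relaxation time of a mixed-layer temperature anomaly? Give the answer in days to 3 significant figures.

Areal heat capacity C = ρc_p × D = 4.21×10^6 × 180 = 7.58×10^8 J/(m²·K).
Relaxation time τ = C / λ = 7.58×10^8 / 29.4 = 2.58×10^7 s.
In days: 2.58×10^7 s / (86400 s/day) = 298 days.

298 days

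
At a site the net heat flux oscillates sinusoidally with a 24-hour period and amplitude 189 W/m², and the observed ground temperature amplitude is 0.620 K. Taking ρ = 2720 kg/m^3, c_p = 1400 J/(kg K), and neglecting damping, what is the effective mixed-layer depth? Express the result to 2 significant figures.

ω = 2π / 86400 s = 7.27×10^-5 s⁻¹.
Required C = F₀ / (A ω) = 189 / (0.620 × 7.27×10^-5) = 4.19×10^6 J/(m²·K).
D = C / (ρ c_p) = 4.19×10^6 / (2720 × 1400) = 1.10 m.

1.1 m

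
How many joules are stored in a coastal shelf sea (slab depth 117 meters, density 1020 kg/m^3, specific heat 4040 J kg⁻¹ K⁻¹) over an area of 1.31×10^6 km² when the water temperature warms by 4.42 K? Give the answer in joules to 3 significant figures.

2.79×10^21 J

Areal heat capacity C = ρ c_p D = 1020 × 4040 × 117 = 4.82×10^8 J/(m^2 K).
Heat per unit area: q = C ΔT = 4.82×10^8 × 4.42 = 2.13×10^9 J/m².
Total heat: Q = q × A = 2.13×10^9 × (1.31×10^6 × 10⁶ m²) = 2.79×10^21 J.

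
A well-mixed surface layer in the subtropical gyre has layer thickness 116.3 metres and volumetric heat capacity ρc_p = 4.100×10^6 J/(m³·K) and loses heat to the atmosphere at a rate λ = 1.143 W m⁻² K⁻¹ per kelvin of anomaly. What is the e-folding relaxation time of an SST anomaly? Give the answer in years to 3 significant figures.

Areal heat capacity C = ρc_p × D = 4.100×10^6 × 116.3 = 4.77×10^8 J/(m²·K).
Relaxation time τ = C / λ = 4.77×10^8 / 1.143 = 4.17×10^8 s.
In years: 4.17×10^8 s / (3.156×10^7 s/year) = 13.2 years.

13.2 years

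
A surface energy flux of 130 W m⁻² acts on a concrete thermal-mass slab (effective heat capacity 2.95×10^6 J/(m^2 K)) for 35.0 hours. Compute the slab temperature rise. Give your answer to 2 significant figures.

5.6 K

Areal heat capacity C = 2.95×10^6 J/(m^2 K) (given).
Net heat input Q = F Δt = 130 × (35.0 hours × 3600 s/hour) = 1.64×10^7 J/m².
ΔT = Q / C = 1.64×10^7 / 2.95×10^6 = 5.55 K.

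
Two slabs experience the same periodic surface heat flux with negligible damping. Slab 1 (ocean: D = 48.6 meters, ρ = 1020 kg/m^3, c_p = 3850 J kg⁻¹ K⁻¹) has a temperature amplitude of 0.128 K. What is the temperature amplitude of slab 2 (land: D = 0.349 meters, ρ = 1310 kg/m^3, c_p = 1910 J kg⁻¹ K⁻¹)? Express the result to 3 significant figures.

28.0 K

C_ocean = 1.91×10^8 J/(m²·K); C_land = 8.73×10^5 J/(m²·K).
A ∝ 1/C ⇒ A_land = A_ocean × C_ocean/C_land = 0.128 × 219 = 28.0 K.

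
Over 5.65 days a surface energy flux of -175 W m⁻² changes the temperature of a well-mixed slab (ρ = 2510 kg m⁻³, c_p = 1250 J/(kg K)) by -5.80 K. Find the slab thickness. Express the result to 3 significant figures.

Heat input Q = F Δt = -175 × 4.88×10^5 s = -8.54×10^7 J/m².
Required areal heat capacity C = Q / ΔT = 1.47×10^7 J/(m²·K).
Depth D = C / (ρ c_p) = 1.47×10^7 / (2510 × 1250) = 4.69 m.

4.69 m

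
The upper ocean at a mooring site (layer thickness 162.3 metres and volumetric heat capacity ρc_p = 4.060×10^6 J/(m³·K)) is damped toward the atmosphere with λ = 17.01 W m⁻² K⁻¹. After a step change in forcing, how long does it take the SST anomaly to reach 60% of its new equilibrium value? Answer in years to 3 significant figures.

1.12 years

Areal heat capacity C = ρc_p × D = 4.060×10^6 × 162.3 = 6.59×10^8 J/(m^2 K).
τ = C / λ = 6.59×10^8 / 17.01 = 3.87×10^7 s.
Fraction reached: 1 − e^(−t/τ) = 0.60 ⇒ t = −τ ln(1 − 0.60) = τ × 0.916.
t = 3.55×10^7 s = 1.12 years.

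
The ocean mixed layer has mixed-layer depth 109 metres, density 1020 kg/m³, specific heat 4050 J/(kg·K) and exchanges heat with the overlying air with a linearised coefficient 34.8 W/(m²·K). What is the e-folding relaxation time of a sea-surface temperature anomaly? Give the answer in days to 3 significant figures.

150 days

Areal heat capacity C = ρ c_p D = 1020 × 4050 × 109 = 4.50×10^8 J/(m²·K).
Relaxation time τ = C / λ = 4.50×10^8 / 34.8 = 1.29×10^7 s.
In days: 1.29×10^7 s / (86400 s/day) = 150 days.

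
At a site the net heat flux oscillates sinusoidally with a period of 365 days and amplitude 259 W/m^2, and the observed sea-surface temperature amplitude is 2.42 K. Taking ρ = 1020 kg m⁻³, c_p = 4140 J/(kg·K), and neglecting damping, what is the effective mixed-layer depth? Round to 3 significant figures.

127 m

ω = 2π / 3.15×10^7 s = 1.99×10^-7 s⁻¹.
Required C = F₀ / (A ω) = 259 / (2.42 × 1.99×10^-7) = 5.37×10^8 J/(m²·K).
D = C / (ρ c_p) = 5.37×10^8 / (1020 × 4140) = 127 m.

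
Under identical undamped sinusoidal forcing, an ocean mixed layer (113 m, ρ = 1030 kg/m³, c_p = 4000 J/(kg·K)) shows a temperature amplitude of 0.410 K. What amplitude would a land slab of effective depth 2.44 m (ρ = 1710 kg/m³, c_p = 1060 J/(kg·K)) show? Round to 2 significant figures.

43 K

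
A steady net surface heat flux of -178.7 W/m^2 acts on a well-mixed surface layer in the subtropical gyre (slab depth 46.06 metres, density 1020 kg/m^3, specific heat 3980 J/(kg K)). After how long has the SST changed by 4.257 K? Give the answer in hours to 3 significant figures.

Areal heat capacity C = ρ c_p D = 1020 × 3980 × 46.06 = 1.87×10^8 J/(m²·K).
Time required: Δt = C ΔT / F = 1.87×10^8 × -4.257 / -178.7 = 4.45×10^6 s.
In hours: 4.45×10^6 s / (3600 s/hour) = 1240 hours.

1240 hours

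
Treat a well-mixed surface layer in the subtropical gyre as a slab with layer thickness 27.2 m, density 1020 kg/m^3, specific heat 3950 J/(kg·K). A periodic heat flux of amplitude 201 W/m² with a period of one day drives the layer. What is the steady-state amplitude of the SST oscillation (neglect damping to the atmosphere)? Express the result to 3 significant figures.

0.0252 K

Areal heat capacity C = ρ c_p D = 1020 × 3950 × 27.2 = 1.10×10^8 J/(m²·K).
Angular frequency ω = 2π / T = 2π / 86400 s = 7.27×10^-5 s⁻¹.
Cω = 1.10×10^8 × 7.27×10^-5 = 7970 W/(m²·K).
Amplitude A = F₀ / (Cω) = 201 / 7970 = 0.0252 K.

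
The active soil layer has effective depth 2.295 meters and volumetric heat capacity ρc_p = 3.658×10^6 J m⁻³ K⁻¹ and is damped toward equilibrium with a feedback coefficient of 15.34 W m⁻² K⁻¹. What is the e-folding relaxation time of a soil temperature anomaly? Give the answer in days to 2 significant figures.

6.3 days

Areal heat capacity C = ρc_p × D = 3.658×10^6 × 2.295 = 8.40×10^6 J/(m²·K).
Relaxation time τ = C / λ = 8.40×10^6 / 15.34 = 5.47×10^5 s.
In days: 5.47×10^5 s / (86400 s/day) = 6.33 days.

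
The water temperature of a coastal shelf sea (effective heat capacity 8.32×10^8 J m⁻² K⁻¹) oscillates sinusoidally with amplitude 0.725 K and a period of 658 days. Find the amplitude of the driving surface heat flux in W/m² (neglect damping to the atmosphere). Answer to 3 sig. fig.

Areal heat capacity C = 8.32×10^8 J m⁻² K⁻¹ (given).
ω = 2π / 5.69×10^7 s = 1.11×10^-7 s⁻¹.
Cω = 8.32×10^8 × 1.11×10^-7 = 92.0 W/(m²·K).
F₀ = A × Cω = 0.725 × 92.0 = 66.7 W/m².

66.7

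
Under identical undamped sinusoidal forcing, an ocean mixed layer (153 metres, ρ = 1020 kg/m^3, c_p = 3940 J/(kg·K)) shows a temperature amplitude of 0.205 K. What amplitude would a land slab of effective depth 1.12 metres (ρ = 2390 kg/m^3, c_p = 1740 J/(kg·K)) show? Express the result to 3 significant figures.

C_ocean = 6.15×10^8 J/(m²·K); C_land = 4.66×10^6 J/(m²·K).
A ∝ 1/C ⇒ A_land = A_ocean × C_ocean/C_land = 0.205 × 132 = 27.1 K.

27.1 K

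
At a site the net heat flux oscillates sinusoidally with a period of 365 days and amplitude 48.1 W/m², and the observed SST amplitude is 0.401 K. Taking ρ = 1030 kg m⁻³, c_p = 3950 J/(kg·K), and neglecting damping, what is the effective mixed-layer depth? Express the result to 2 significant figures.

150 m

ω = 2π / 3.15×10^7 s = 1.99×10^-7 s⁻¹.
Required C = F₀ / (A ω) = 48.1 / (0.401 × 1.99×10^-7) = 6.02×10^8 J/(m²·K).
D = C / (ρ c_p) = 6.02×10^8 / (1030 × 3950) = 148 m.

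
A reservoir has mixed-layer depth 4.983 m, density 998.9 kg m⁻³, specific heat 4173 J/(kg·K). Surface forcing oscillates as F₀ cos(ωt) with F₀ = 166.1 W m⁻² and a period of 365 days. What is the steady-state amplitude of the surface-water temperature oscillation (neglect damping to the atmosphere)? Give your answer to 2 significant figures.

40 K

Areal heat capacity C = ρ c_p D = 998.9 × 4173 × 4.983 = 2.08×10^7 J m⁻² K⁻¹.
Angular frequency ω = 2π / T = 2π / 3.15×10^7 s = 1.99×10^-7 s⁻¹.
Cω = 2.08×10^7 × 1.99×10^-7 = 4.14 W/(m²·K).
Amplitude A = F₀ / (Cω) = 166.1 / 4.14 = 40.1 K.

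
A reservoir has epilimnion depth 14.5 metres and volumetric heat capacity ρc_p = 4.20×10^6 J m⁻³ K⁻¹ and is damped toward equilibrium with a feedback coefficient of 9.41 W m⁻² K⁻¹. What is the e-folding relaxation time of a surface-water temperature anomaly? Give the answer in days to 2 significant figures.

Areal heat capacity C = ρc_p × D = 4.20×10^6 × 14.5 = 6.09×10^7 J/(m^2 K).
Relaxation time τ = C / λ = 6.09×10^7 / 9.41 = 6.47×10^6 s.
In days: 6.47×10^6 s / (86400 s/day) = 74.9 days.

75 days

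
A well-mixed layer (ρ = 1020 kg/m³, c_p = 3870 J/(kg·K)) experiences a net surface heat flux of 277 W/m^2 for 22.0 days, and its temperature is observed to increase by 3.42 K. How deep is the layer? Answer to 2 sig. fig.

Heat input Q = F Δt = 277 × 1.90×10^6 s = 5.27×10^8 J/m².
Required areal heat capacity C = Q / ΔT = 1.54×10^8 J/(m²·K).
Depth D = C / (ρ c_p) = 1.54×10^8 / (1020 × 3870) = 39.0 m.

39 m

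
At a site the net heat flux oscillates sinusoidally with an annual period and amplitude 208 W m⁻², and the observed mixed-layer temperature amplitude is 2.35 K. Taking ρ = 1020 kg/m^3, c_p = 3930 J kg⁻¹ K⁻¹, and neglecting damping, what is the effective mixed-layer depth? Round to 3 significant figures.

111 m

ω = 2π / 3.15×10^7 s = 1.99×10^-7 s⁻¹.
Required C = F₀ / (A ω) = 208 / (2.35 × 1.99×10^-7) = 4.44×10^8 J/(m²·K).
D = C / (ρ c_p) = 4.44×10^8 / (1020 × 3930) = 111 m.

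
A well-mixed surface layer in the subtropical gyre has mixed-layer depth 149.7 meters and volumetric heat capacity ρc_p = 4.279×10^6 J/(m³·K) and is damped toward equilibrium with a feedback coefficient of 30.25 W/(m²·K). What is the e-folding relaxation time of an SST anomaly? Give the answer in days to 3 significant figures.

245 days

Areal heat capacity C = ρc_p × D = 4.279×10^6 × 149.7 = 6.41×10^8 J/(m^2 K).
Relaxation time τ = C / λ = 6.41×10^8 / 30.25 = 2.12×10^7 s.
In days: 2.12×10^7 s / (86400 s/day) = 245 days.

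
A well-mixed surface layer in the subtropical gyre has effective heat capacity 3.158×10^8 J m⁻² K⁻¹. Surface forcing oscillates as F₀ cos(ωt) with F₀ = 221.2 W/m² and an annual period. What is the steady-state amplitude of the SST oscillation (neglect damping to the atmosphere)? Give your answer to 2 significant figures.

Areal heat capacity C = 3.158×10^8 J m⁻² K⁻¹ (given).
Angular frequency ω = 2π / T = 2π / 3.15×10^7 s = 1.99×10^-7 s⁻¹.
Cω = 3.16×10^8 × 1.99×10^-7 = 62.9 W/(m²·K).
Amplitude A = F₀ / (Cω) = 221.2 / 62.9 = 3.52 K.

3.5 K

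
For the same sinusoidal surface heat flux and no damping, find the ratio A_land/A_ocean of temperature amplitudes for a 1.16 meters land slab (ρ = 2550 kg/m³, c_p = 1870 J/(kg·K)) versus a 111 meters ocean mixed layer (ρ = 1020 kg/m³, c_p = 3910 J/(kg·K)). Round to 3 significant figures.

C_ocean = 1020 × 3910 × 111 = 4.43×10^8 J/(m²·K).
C_land = 2550 × 1870 × 1.16 = 5.53×10^6 J/(m²·K).
Undamped amplitude ∝ 1/C, so A_land/A_ocean = C_ocean/C_land = 80.0.

80.0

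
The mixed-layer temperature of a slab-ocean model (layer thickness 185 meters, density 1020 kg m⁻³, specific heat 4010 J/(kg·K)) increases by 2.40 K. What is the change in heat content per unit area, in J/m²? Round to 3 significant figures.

Areal heat capacity C = ρ c_p D = 1020 × 4010 × 185 = 7.57×10^8 J m⁻² K⁻¹.
ΔQ = C ΔT = 7.57×10^8 × 2.40 = 1.82×10^9 J/m².

1.82×10^9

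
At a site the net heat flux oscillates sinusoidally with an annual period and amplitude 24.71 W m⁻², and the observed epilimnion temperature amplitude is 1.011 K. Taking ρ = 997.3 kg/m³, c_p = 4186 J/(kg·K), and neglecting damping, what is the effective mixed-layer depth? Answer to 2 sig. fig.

ω = 2π / 3.15×10^7 s = 1.99×10^-7 s⁻¹.
Required C = F₀ / (A ω) = 24.71 / (1.011 × 1.99×10^-7) = 1.23×10^8 J/(m²·K).
D = C / (ρ c_p) = 1.23×10^8 / (997.3 × 4186) = 29.4 m.

29 m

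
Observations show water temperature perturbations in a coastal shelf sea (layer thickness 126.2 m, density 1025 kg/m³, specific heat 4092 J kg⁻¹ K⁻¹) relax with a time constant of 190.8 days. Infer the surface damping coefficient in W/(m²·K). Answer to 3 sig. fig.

32.1

Areal heat capacity C = ρ c_p D = 1025 × 4092 × 126.2 = 5.29×10^8 J/(m²·K).
τ = 190.8 days = 1.65×10^7 s.
λ = C / τ = 5.29×10^8 / 1.65×10^7 = 32.1 W/(m²·K).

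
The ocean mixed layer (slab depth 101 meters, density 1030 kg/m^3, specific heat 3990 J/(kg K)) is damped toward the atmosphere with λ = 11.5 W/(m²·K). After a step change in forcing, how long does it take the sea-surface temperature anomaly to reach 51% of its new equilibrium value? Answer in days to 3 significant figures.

Areal heat capacity C = ρ c_p D = 1030 × 3990 × 101 = 4.15×10^8 J/(m^2 K).
τ = C / λ = 4.15×10^8 / 11.5 = 3.61×10^7 s.
Fraction reached: 1 − e^(−t/τ) = 0.51 ⇒ t = −τ ln(1 − 0.51) = τ × 0.713.
t = 2.57×10^7 s = 298 days.

298 days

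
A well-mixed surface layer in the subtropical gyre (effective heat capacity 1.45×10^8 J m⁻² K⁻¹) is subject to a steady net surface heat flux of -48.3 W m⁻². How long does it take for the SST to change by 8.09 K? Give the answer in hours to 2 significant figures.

Areal heat capacity C = 1.45×10^8 J m⁻² K⁻¹ (given).
Time required: Δt = C ΔT / F = 1.45×10^8 × -8.09 / -48.3 = 2.43×10^7 s.
In hours: 2.43×10^7 s / (3600 s/hour) = 6750 hours.

6700 hours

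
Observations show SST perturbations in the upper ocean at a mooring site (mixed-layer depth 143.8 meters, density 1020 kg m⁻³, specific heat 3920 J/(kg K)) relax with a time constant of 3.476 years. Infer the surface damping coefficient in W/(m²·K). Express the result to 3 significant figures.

Areal heat capacity C = ρ c_p D = 1020 × 3920 × 143.8 = 5.75×10^8 J m⁻² K⁻¹.
τ = 3.476 years = 1.10×10^8 s.
λ = C / τ = 5.75×10^8 / 1.10×10^8 = 5.24 W/(m²·K).

5.24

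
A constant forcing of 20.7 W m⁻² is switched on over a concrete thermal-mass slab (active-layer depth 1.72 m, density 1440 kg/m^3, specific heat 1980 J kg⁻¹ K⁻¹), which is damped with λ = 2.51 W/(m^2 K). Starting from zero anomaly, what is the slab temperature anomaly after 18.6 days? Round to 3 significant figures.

Areal heat capacity C = ρ c_p D = 1440 × 1980 × 1.72 = 4.90×10^6 J m⁻² K⁻¹.
τ = C / λ = 4.90×10^6 / 2.51 = 1.95×10^6 s.
Equilibrium anomaly ΔT_eq = F / λ = 20.7 / 2.51 = 8.25 K.
t = 18.6 days = 1.61×10^6 s, so t/τ = 0.823.
ΔT(t) = ΔT_eq (1 − e^(−t/τ)) = 8.25 × (1 − e^−0.823) = 4.62 K.

4.62 K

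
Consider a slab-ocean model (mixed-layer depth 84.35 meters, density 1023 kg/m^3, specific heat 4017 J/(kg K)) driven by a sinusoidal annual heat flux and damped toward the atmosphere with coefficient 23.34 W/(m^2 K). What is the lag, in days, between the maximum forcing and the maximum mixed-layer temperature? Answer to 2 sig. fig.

72 days

Areal heat capacity C = ρ c_p D = 1023 × 4017 × 84.35 = 3.47×10^8 J/(m^2 K).
ω = 2π / 3.15×10^7 s = 1.99×10^-7 s⁻¹.
Phase lag φ = arctan(Cω/λ) = arctan(69.1/23.34) = 1.24 rad.
Time lag = φ / ω = 1.24 / 1.99×10^-7 = 6.25×10^6 s = 72.3 days.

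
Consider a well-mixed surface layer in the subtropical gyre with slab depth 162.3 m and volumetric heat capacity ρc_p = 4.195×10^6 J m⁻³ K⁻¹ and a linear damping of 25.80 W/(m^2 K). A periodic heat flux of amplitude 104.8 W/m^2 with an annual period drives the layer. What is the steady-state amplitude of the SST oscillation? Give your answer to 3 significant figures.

0.759 K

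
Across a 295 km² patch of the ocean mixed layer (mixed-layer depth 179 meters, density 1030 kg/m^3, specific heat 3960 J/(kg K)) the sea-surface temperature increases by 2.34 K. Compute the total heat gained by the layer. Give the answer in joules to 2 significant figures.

5.0×10^17 J

Areal heat capacity C = ρ c_p D = 1030 × 3960 × 179 = 7.30×10^8 J m⁻² K⁻¹.
Heat per unit area: q = C ΔT = 7.30×10^8 × 2.34 = 1.71×10^9 J/m².
Total heat: Q = q × A = 1.71×10^9 × (295 × 10⁶ m²) = 5.04×10^17 J.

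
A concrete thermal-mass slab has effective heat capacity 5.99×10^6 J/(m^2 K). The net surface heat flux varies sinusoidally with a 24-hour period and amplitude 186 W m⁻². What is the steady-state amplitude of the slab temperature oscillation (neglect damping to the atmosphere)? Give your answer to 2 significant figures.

0.43 K

Areal heat capacity C = 5.99×10^6 J/(m^2 K) (given).
Angular frequency ω = 2π / T = 2π / 86400 s = 7.27×10^-5 s⁻¹.
Cω = 5.99×10^6 × 7.27×10^-5 = 436 W/(m²·K).
Amplitude A = F₀ / (Cω) = 186 / 436 = 0.427 K.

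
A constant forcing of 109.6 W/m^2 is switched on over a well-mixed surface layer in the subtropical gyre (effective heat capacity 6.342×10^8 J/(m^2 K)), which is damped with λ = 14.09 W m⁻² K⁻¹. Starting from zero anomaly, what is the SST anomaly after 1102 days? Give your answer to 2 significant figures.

6.8 K

Areal heat capacity C = 6.342×10^8 J/(m^2 K) (given).
τ = C / λ = 6.34×10^8 / 14.09 = 4.50×10^7 s.
Equilibrium anomaly ΔT_eq = F / λ = 109.6 / 14.09 = 7.78 K.
t = 1102 days = 9.52×10^7 s, so t/τ = 2.12.
ΔT(t) = ΔT_eq (1 − e^(−t/τ)) = 7.78 × (1 − e^−2.12) = 6.84 K.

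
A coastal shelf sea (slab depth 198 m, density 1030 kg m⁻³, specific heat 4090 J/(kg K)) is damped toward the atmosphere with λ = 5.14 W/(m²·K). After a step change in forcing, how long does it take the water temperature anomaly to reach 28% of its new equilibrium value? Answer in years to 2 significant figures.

1.7 years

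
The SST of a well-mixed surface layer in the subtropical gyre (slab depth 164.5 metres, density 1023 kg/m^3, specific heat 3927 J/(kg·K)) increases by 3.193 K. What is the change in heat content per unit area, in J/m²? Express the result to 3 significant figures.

2.11×10^9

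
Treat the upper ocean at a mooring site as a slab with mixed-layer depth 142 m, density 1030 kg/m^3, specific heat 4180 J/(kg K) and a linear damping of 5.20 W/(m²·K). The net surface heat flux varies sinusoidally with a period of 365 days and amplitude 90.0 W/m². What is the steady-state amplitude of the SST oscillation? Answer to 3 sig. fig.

0.738 K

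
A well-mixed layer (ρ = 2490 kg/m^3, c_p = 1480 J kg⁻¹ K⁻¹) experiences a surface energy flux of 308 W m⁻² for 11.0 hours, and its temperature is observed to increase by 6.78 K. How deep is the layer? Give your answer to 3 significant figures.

Heat input Q = F Δt = 308 × 39600 s = 1.22×10^7 J/m².
Required areal heat capacity C = Q / ΔT = 1.80×10^6 J/(m²·K).
Depth D = C / (ρ c_p) = 1.80×10^6 / (2490 × 1480) = 0.488 m.

0.488 m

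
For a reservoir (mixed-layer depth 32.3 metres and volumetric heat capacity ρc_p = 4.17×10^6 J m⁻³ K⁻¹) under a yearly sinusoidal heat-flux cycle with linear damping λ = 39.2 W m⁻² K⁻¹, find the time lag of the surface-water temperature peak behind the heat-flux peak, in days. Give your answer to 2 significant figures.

Areal heat capacity C = ρc_p × D = 4.17×10^6 × 32.3 = 1.35×10^8 J/(m^2 K).
ω = 2π / 3.15×10^7 s = 1.99×10^-7 s⁻¹.
Phase lag φ = arctan(Cω/λ) = arctan(26.8/39.2) = 0.600 rad.
Time lag = φ / ω = 0.600 / 1.99×10^-7 = 3.01×10^6 s = 34.9 days.

35 days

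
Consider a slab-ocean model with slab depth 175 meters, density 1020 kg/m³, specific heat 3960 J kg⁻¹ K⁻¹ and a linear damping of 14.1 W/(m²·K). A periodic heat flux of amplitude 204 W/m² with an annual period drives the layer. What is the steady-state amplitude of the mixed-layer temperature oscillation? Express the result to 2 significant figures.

1.4 K

Areal heat capacity C = ρ c_p D = 1020 × 3960 × 175 = 7.07×10^8 J/(m²·K).
Angular frequency ω = 2π / T = 2π / 3.15×10^7 s = 1.99×10^-7 s⁻¹.
√((Cω)² + λ²) = √((141)² + 14.1²) = 142 W/(m²·K).
Amplitude A = F₀ / √((Cω)²+λ²) = 204 / 142 = 1.44 K.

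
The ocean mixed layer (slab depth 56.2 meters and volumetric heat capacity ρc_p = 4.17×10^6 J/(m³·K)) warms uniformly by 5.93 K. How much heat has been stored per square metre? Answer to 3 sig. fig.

1.39×10^9

Areal heat capacity C = ρc_p × D = 4.17×10^6 × 56.2 = 2.34×10^8 J/(m²·K).
ΔQ = C ΔT = 2.34×10^8 × 5.93 = 1.39×10^9 J/m².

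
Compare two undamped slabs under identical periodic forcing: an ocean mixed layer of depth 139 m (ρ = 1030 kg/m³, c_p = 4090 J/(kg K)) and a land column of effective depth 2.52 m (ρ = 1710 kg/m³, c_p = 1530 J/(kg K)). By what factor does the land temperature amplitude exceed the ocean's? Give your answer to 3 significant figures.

88.8

C_ocean = 1030 × 4090 × 139 = 5.86×10^8 J/(m²·K).
C_land = 1710 × 1530 × 2.52 = 6.59×10^6 J/(m²·K).
Undamped amplitude ∝ 1/C, so A_land/A_ocean = C_ocean/C_land = 88.8.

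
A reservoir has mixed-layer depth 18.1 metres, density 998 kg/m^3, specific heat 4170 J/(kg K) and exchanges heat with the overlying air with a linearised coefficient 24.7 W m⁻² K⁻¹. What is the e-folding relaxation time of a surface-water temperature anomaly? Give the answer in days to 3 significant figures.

Areal heat capacity C = ρ c_p D = 998 × 4170 × 18.1 = 7.53×10^7 J/(m²·K).
Relaxation time τ = C / λ = 7.53×10^7 / 24.7 = 3.05×10^6 s.
In days: 3.05×10^6 s / (86400 s/day) = 35.3 days.

35.3 days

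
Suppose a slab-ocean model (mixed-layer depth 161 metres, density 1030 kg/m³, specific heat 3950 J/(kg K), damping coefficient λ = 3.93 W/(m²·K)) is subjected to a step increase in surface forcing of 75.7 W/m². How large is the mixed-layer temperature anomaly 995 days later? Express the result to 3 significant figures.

7.76 K

Areal heat capacity C = ρ c_p D = 1030 × 3950 × 161 = 6.55×10^8 J/(m^2 K).
τ = C / λ = 6.55×10^8 / 3.93 = 1.67×10^8 s.
Equilibrium anomaly ΔT_eq = F / λ = 75.7 / 3.93 = 19.3 K.
t = 995 days = 8.60×10^7 s, so t/τ = 0.516.
ΔT(t) = ΔT_eq (1 − e^(−t/τ)) = 19.3 × (1 − e^−0.516) = 7.76 K.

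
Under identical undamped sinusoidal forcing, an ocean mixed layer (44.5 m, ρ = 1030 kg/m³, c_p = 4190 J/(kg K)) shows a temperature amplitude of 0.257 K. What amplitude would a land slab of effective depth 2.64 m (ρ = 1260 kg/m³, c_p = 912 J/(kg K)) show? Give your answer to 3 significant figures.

C_ocean = 1.92×10^8 J/(m²·K); C_land = 3.03×10^6 J/(m²·K).
A ∝ 1/C ⇒ A_land = A_ocean × C_ocean/C_land = 0.257 × 63.3 = 16.3 K.

16.3 K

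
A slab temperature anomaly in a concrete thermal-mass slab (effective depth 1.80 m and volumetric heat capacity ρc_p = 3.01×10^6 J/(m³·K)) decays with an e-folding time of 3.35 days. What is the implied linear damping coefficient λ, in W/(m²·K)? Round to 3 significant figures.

Areal heat capacity C = ρc_p × D = 3.01×10^6 × 1.80 = 5.42×10^6 J/(m^2 K).
τ = 3.35 days = 2.89×10^5 s.
λ = C / τ = 5.42×10^6 / 2.89×10^5 = 18.7 W/(m²·K).

18.7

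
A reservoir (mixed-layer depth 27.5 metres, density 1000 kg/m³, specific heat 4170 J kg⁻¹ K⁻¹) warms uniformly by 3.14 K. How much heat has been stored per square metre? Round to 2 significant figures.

3.6×10^8

Areal heat capacity C = ρ c_p D = 1000 × 4170 × 27.5 = 1.15×10^8 J/(m²·K).
ΔQ = C ΔT = 1.15×10^8 × 3.14 = 3.60×10^8 J/m².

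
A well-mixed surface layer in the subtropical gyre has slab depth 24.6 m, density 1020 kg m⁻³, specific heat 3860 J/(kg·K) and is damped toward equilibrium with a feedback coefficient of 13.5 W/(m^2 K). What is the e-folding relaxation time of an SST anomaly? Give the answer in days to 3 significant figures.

83.0 days

Areal heat capacity C = ρ c_p D = 1020 × 3860 × 24.6 = 9.69×10^7 J/(m^2 K).
Relaxation time τ = C / λ = 9.69×10^7 / 13.5 = 7.17×10^6 s.
In days: 7.17×10^6 s / (86400 s/day) = 83.0 days.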